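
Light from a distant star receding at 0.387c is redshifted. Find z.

β = 0.387
(1+β)/(1-β) = 1.387/0.613 = 2.2626
√(2.2626) = 1.5042
z = 1.5042 - 1 = 0.5042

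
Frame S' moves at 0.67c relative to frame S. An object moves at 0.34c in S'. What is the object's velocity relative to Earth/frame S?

u = (u' + v)/(1 + u'v/c²)
Numerator: 0.34 + 0.67 = 1.01
Denominator: 1 + 0.2278 = 1.2278
u = 1.01/1.2278 = 0.8226c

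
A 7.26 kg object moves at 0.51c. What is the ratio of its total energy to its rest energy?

E = γmc², E₀ = mc²
E/E₀ = γ = 1/√(1 - 0.51²) = 1.163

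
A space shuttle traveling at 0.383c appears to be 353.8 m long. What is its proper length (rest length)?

Contracted length L = 353.8 m
γ = 1/√(1 - 0.383²) = 1.0825
L₀ = γL = 1.0825 × 353.8 = 383.0 m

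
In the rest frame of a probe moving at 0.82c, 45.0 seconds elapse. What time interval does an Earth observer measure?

Proper time Δt₀ = 45.0 seconds
γ = 1/√(1 - 0.82²) = 1.747
Δt = γΔt₀ = 1.747 × 45.0 = 78.62 seconds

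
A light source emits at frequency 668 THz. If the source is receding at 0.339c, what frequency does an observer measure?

β = v/c = 0.339
(1-β)/(1+β) = 0.661/1.339 = 0.4937
Doppler factor = √(0.4937) = 0.7026
f_obs = 668 × 0.7026 = 469.3 THz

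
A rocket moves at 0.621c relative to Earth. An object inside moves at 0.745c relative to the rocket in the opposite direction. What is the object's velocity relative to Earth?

Object's velocity in rocket frame is u' = -0.745c
u = (u' + v)/(1 + u'v/c²) = (v - 0.745)/(1 - 0.745·v/c²)
Numerator: 0.621 - 0.745 = -0.124
Denominator: 1 - 0.462645 = 0.537355
u = -0.124/0.537355 = -0.2308c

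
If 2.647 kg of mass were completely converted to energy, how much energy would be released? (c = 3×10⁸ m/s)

Using E = mc²:
c² = (3×10⁸)² = 9×10¹⁶ m²/s²
E = 2.647 × 9×10¹⁶ = 2.382×10¹⁷ J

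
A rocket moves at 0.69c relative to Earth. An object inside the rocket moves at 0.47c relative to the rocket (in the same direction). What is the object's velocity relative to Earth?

u = (u' + v)/(1 + u'v/c²)
Numerator: 0.47 + 0.69 = 1.16
Denominator: 1 + 0.3243 = 1.3243
u = 1.16/1.3243 = 0.8759c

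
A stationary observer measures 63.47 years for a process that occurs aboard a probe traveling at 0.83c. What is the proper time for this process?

Dilated time Δt = 63.47 years
γ = 1/√(1 - 0.83²) = 1.793
Δt₀ = Δt/γ = 63.47/1.793 = 35.40 years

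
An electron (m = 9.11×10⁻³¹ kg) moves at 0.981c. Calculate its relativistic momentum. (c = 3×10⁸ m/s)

γ = 1/√(1 - 0.981²) = 5.154
v = 0.981 × 3×10⁸ = 2.943×10⁸ m/s
p = γmv = 5.154 × 9.11×10⁻³¹ × 2.943×10⁸ = 1.382×10⁻²¹ kg·m/s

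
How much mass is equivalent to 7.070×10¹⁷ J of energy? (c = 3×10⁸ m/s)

From E = mc², we get m = E/c²
c² = (3×10⁸)² = 9×10¹⁶ m²/s²
m = 7.070×10¹⁷ / 9×10¹⁶ = 7.856 kg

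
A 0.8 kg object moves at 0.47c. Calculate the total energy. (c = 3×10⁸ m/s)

γ = 1/√(1 - 0.47²) = 1.1329
mc² = 0.8 × (3×10⁸)² = 7.200×10¹⁶ J
E = γmc² = 1.1329 × 7.200×10¹⁶ = 8.157×10¹⁶ J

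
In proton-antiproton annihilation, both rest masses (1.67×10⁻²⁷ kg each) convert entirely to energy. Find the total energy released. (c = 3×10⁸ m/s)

Both particles have the same rest mass, so total mass = 2m
E = 2m·c² = 2 × 1.67×10⁻²⁷ × (3×10⁸)²
= 2 × 1.67×10⁻²⁷ × 9×10¹⁶
= 3.006×10⁻¹⁰ J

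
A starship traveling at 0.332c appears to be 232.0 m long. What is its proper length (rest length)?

Contracted length L = 232.0 m
γ = 1/√(1 - 0.332²) = 1.06013
L₀ = γL = 1.06013 × 232.0 = 246.0 m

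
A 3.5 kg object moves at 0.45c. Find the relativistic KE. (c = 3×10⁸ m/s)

γ = 1/√(1 - 0.45²) = 1.11979
γ - 1 = 0.11979
KE = (γ-1)mc² = 0.11979 × 3.5 × (3×10⁸)² = 3.773×10¹⁶ J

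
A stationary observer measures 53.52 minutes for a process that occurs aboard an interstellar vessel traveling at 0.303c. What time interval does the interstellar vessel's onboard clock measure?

Dilated time Δt = 53.52 minutes
γ = 1/√(1 - 0.303²) = 1.04933
Δt₀ = Δt/γ = 53.52/1.04933 = 51.00 minutes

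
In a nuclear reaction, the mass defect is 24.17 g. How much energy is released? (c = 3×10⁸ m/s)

Convert mass defect: Δm = 24.17 g = 0.02417 kg
E = Δm·c² = 0.02417 × (3×10⁸)²
= 0.02417 × 9×10¹⁶ = 2.175×10¹⁵ J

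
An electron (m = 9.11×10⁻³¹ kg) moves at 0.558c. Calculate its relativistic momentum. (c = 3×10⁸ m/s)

γ = 1/√(1 - 0.558²) = 1.205
v = 0.558 × 3×10⁸ = 1.674×10⁸ m/s
p = γmv = 1.205 × 9.11×10⁻³¹ × 1.674×10⁸ = 1.838×10⁻²² kg·m/s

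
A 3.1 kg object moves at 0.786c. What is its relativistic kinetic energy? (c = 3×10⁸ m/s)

γ = 1/√(1 - 0.786²) = 1.6175
γ - 1 = 0.6175
KE = (γ-1)mc² = 0.6175 × 3.1 × (3×10⁸)² = 1.723×10¹⁷ J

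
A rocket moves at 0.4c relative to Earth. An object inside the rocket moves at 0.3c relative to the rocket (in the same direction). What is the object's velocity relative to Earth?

u = (u' + v)/(1 + u'v/c²)
Numerator: 0.3 + 0.4 = 0.7
Denominator: 1 + 0.12 = 1.12
u = 0.7/1.12 = 0.6250c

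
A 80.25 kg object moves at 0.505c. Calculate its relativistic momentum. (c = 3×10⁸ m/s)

γ = 1/√(1 - 0.505²) = 1.159
v = 0.505 × 3×10⁸ = 1.515×10⁸ m/s
p = γmv = 1.159 × 80.25 × 1.515×10⁸ = 1.409×10¹⁰ kg·m/s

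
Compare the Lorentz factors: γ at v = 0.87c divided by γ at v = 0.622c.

γ₁ = 1/√(1 - 0.87²) = 2.028
γ₂ = 1/√(1 - 0.622²) = 1.277
γ₁/γ₂ = 2.028/1.277 = 1.588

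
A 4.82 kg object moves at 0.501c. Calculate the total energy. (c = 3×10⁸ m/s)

γ = 1/√(1 - 0.501²) = 1.15547
mc² = 4.82 × (3×10⁸)² = 4.338×10¹⁷ J
E = γmc² = 1.15547 × 4.338×10¹⁷ = 5.012×10¹⁷ J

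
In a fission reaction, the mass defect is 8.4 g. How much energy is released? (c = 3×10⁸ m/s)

Convert mass defect: Δm = 8.4 g = 0.0084 kg
E = Δm·c² = 0.0084 × (3×10⁸)²
= 0.0084 × 9×10¹⁶ = 7.560×10¹⁴ J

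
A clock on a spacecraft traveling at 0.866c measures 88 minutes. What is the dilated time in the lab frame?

Proper time Δt₀ = 88 minutes
γ = 1/√(1 - 0.866²) = 2.000
Δt = γΔt₀ = 2.000 × 88 = 176.0 minutes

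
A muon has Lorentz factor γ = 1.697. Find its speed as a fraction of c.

From γ = 1/√(1 - v²/c²):
1/γ² = 1/1.697² = 0.34725
v²/c² = 1 - 0.34725 = 0.65275
v/c = √(0.65275) = 0.8079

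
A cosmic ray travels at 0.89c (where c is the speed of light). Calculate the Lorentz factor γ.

v/c = 0.89, so (v/c)² = 0.7921
1 - (v/c)² = 0.2079
γ = 1/√(0.2079) = 2.193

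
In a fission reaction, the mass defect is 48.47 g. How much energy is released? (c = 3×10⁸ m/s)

Convert mass defect: Δm = 48.47 g = 0.04847 kg
E = Δm·c² = 0.04847 × (3×10⁸)²
= 0.04847 × 9×10¹⁶ = 4.362×10¹⁵ J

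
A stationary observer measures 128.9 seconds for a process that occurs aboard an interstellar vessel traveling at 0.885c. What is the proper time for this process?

Dilated time Δt = 128.9 seconds
γ = 1/√(1 - 0.885²) = 2.148
Δt₀ = Δt/γ = 128.9/2.148 = 60.01 seconds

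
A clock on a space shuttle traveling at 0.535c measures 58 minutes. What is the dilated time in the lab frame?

Proper time Δt₀ = 58 minutes
γ = 1/√(1 - 0.535²) = 1.1836
Δt = γΔt₀ = 1.1836 × 58 = 68.65 minutes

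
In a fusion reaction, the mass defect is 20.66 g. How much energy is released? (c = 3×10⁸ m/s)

Convert mass defect: Δm = 20.66 g = 0.02066 kg
E = Δm·c² = 0.02066 × (3×10⁸)²
= 0.02066 × 9×10¹⁶ = 1.859×10¹⁵ J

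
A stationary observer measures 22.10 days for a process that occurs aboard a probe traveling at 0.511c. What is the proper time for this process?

Dilated time Δt = 22.10 days
γ = 1/√(1 - 0.511²) = 1.163
Δt₀ = Δt/γ = 22.10/1.163 = 19.00 days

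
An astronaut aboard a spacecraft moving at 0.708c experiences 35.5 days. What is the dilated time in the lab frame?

Proper time Δt₀ = 35.5 days
γ = 1/√(1 - 0.708²) = 1.416
Δt = γΔt₀ = 1.416 × 35.5 = 50.27 days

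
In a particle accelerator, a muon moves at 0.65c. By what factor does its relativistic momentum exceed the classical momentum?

p_rel = γmv, p_class = mv
Ratio = γ = 1/√(1 - 0.65²)
= 1/√(0.5775) = 1.316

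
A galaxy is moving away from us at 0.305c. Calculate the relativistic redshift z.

β = 0.305
(1+β)/(1-β) = 1.305/0.695 = 1.8777
√(1.8777) = 1.3703
z = 1.3703 - 1 = 0.3703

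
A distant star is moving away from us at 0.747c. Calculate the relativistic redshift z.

β = 0.747
(1+β)/(1-β) = 1.747/0.253 = 6.905
√(6.905) = 2.628
z = 2.628 - 1 = 1.628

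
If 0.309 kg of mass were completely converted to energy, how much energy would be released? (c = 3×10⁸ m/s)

Using E = mc²:
c² = (3×10⁸)² = 9×10¹⁶ m²/s²
E = 0.309 × 9×10¹⁶ = 2.781×10¹⁶ J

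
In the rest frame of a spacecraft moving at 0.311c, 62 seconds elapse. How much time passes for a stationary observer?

Proper time Δt₀ = 62 seconds
γ = 1/√(1 - 0.311²) = 1.0522
Δt = γΔt₀ = 1.0522 × 62 = 65.24 seconds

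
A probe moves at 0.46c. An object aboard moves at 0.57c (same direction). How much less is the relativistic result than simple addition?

Classical: u' + v = 0.57 + 0.46 = 1.03c
Relativistic: u = (0.57 + 0.46)/(1 + 0.2622) = 1.03/1.2622 = 0.8160c
Difference: 1.03 - 0.8160 = 0.2140c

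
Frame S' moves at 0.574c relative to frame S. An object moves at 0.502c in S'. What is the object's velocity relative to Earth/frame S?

u = (u' + v)/(1 + u'v/c²)
Numerator: 0.502 + 0.574 = 1.076
Denominator: 1 + 0.288148 = 1.288148
u = 1.076/1.288148 = 0.8353c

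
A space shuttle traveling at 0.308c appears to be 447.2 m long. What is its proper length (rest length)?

Contracted length L = 447.2 m
γ = 1/√(1 - 0.308²) = 1.0511
L₀ = γL = 1.0511 × 447.2 = 470.1 m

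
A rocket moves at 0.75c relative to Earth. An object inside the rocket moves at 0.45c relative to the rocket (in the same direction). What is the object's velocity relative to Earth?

u = (u' + v)/(1 + u'v/c²)
Numerator: 0.45 + 0.75 = 1.2
Denominator: 1 + 0.3375 = 1.3375
u = 1.2/1.3375 = 0.8972c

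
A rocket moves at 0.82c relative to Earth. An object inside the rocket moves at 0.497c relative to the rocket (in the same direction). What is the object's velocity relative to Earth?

u = (u' + v)/(1 + u'v/c²)
Numerator: 0.497 + 0.82 = 1.317
Denominator: 1 + 0.40754 = 1.40754
u = 1.317/1.40754 = 0.9357c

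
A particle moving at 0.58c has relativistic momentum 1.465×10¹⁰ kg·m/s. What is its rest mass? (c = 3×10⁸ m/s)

γ = 1/√(1 - 0.58²) = 1.2276
v = 0.58 × 3×10⁸ = 1.740×10⁸ m/s
m = p/(γv) = 1.465×10¹⁰/(1.2276 × 1.740×10⁸) = 68.59 kg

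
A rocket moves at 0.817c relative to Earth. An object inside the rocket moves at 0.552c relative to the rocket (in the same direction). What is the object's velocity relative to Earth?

u = (u' + v)/(1 + u'v/c²)
Numerator: 0.552 + 0.817 = 1.369
Denominator: 1 + 0.450984 = 1.450984
u = 1.369/1.450984 = 0.9435c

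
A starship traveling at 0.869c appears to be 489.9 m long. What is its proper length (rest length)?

Contracted length L = 489.9 m
γ = 1/√(1 - 0.869²) = 2.021
L₀ = γL = 2.021 × 489.9 = 990.1 m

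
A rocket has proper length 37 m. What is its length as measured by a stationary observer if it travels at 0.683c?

Proper length L₀ = 37 m
γ = 1/√(1 - 0.683²) = 1.369
L = L₀/γ = 37/1.369 = 27.03 m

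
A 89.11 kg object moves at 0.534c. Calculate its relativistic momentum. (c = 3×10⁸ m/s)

γ = 1/√(1 - 0.534²) = 1.1828
v = 0.534 × 3×10⁸ = 1.602×10⁸ m/s
p = γmv = 1.1828 × 89.11 × 1.602×10⁸ = 1.688×10¹⁰ kg·m/s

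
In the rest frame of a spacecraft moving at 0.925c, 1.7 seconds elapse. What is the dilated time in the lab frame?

Proper time Δt₀ = 1.7 seconds
γ = 1/√(1 - 0.925²) = 2.632
Δt = γΔt₀ = 2.632 × 1.7 = 4.474 seconds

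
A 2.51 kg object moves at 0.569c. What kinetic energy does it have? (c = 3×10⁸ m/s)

γ = 1/√(1 - 0.569²) = 1.216046
γ - 1 = 0.216046
KE = (γ-1)mc² = 0.216046 × 2.51 × (3×10⁸)² = 4.880×10¹⁶ J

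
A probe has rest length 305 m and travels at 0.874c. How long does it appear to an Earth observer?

Proper length L₀ = 305 m
γ = 1/√(1 - 0.874²) = 2.058
L = L₀/γ = 305/2.058 = 148.2 m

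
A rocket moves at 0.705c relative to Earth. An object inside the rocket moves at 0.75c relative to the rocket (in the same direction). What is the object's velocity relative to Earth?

u = (u' + v)/(1 + u'v/c²)
Numerator: 0.75 + 0.705 = 1.455
Denominator: 1 + 0.52875 = 1.52875
u = 1.455/1.52875 = 0.9518c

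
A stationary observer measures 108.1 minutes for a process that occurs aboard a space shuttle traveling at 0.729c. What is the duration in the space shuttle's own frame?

Dilated time Δt = 108.1 minutes
γ = 1/√(1 - 0.729²) = 1.4609
Δt₀ = Δt/γ = 108.1/1.4609 = 74.00 minutes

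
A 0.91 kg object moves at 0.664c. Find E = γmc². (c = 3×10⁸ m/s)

γ = 1/√(1 - 0.664²) = 1.337
mc² = 0.91 × (3×10⁸)² = 8.190×10¹⁶ J
E = γmc² = 1.337 × 8.190×10¹⁶ = 1.095×10¹⁷ J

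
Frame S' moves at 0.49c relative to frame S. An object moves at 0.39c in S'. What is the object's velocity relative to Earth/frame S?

u = (u' + v)/(1 + u'v/c²)
Numerator: 0.39 + 0.49 = 0.88
Denominator: 1 + 0.1911 = 1.1911
u = 0.88/1.1911 = 0.7388c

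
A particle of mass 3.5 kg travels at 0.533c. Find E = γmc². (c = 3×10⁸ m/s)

γ = 1/√(1 - 0.533²) = 1.182
mc² = 3.5 × (3×10⁸)² = 3.150×10¹⁷ J
E = γmc² = 1.182 × 3.150×10¹⁷ = 3.723×10¹⁷ J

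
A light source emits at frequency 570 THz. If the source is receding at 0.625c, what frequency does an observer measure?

β = v/c = 0.625
(1-β)/(1+β) = 0.375/1.625 = 0.2308
Doppler factor = √(0.2308) = 0.4804
f_obs = 570 × 0.4804 = 273.8 THz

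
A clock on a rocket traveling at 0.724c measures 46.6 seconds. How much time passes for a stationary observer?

Proper time Δt₀ = 46.6 seconds
γ = 1/√(1 - 0.724²) = 1.4497
Δt = γΔt₀ = 1.4497 × 46.6 = 67.56 seconds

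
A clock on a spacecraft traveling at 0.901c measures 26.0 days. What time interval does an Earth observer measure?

Proper time Δt₀ = 26.0 days
γ = 1/√(1 - 0.901²) = 2.305
Δt = γΔt₀ = 2.305 × 26.0 = 59.93 days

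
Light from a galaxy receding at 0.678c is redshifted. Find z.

β = 0.678
(1+β)/(1-β) = 1.678/0.322 = 5.211
√(5.211) = 2.283
z = 2.283 - 1 = 1.283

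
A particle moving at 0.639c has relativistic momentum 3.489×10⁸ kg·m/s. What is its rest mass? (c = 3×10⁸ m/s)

γ = 1/√(1 - 0.639²) = 1.300
v = 0.639 × 3×10⁸ = 1.917×10⁸ m/s
m = p/(γv) = 3.489×10⁸/(1.300 × 1.917×10⁸) = 1.400 kg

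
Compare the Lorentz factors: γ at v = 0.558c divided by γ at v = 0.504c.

γ₁ = 1/√(1 - 0.558²) = 1.205
γ₂ = 1/√(1 - 0.504²) = 1.158
γ₁/γ₂ = 1.205/1.158 = 1.041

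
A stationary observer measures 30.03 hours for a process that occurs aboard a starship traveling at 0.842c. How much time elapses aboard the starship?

Dilated time Δt = 30.03 hours
γ = 1/√(1 - 0.842²) = 1.854
Δt₀ = Δt/γ = 30.03/1.854 = 16.20 hours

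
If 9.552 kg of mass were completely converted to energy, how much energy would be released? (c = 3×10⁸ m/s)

Using E = mc²:
c² = (3×10⁸)² = 9×10¹⁶ m²/s²
E = 9.552 × 9×10¹⁶ = 8.597×10¹⁷ J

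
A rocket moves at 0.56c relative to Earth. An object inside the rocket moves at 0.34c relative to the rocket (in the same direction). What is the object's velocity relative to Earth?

u = (u' + v)/(1 + u'v/c²)
Numerator: 0.34 + 0.56 = 0.9
Denominator: 1 + 0.1904 = 1.1904
u = 0.9/1.1904 = 0.7560c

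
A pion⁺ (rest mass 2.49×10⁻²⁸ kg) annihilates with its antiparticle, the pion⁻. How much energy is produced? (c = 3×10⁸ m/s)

Both particles have the same rest mass, so total mass = 2m
E = 2m·c² = 2 × 2.49×10⁻²⁸ × (3×10⁸)²
= 2 × 2.49×10⁻²⁸ × 9×10¹⁶
= 4.482×10⁻¹¹ J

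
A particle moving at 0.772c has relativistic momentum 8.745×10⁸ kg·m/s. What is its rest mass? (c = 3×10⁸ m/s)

γ = 1/√(1 - 0.772²) = 1.573
v = 0.772 × 3×10⁸ = 2.316×10⁸ m/s
m = p/(γv) = 8.745×10⁸/(1.573 × 2.316×10⁸) = 2.400 kg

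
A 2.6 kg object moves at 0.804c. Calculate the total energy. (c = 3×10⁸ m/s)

γ = 1/√(1 - 0.804²) = 1.6817
mc² = 2.6 × (3×10⁸)² = 2.340×10¹⁷ J
E = γmc² = 1.6817 × 2.340×10¹⁷ = 3.935×10¹⁷ J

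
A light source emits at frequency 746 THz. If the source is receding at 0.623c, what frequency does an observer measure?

β = v/c = 0.623
(1-β)/(1+β) = 0.377/1.623 = 0.23229
Doppler factor = √(0.23229) = 0.48196
f_obs = 746 × 0.48196 = 359.5 THz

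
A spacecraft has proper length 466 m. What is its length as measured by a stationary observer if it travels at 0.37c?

Proper length L₀ = 466 m
γ = 1/√(1 - 0.37²) = 1.0764
L = L₀/γ = 466/1.0764 = 432.9 m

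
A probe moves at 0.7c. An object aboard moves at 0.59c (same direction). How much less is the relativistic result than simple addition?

Classical: u' + v = 0.59 + 0.7 = 1.29c
Relativistic: u = (0.59 + 0.7)/(1 + 0.413) = 1.29/1.413 = 0.9130c
Difference: 1.29 - 0.9130 = 0.3770c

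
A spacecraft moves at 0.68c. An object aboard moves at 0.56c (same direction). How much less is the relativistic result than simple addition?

Classical: u' + v = 0.56 + 0.68 = 1.24c
Relativistic: u = (0.56 + 0.68)/(1 + 0.3808) = 1.24/1.3808 = 0.8980c
Difference: 1.24 - 0.8980 = 0.3420c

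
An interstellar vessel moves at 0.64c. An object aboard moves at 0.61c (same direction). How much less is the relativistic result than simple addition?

Classical: u' + v = 0.61 + 0.64 = 1.25c
Relativistic: u = (0.61 + 0.64)/(1 + 0.3904) = 1.25/1.3904 = 0.8990c
Difference: 1.25 - 0.8990 = 0.3510c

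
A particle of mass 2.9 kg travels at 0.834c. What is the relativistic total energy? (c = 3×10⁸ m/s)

γ = 1/√(1 - 0.834²) = 1.8124
mc² = 2.9 × (3×10⁸)² = 2.610×10¹⁷ J
E = γmc² = 1.8124 × 2.610×10¹⁷ = 4.730×10¹⁷ J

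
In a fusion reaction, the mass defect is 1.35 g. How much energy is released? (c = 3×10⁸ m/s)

Convert mass defect: Δm = 1.35 g = 0.00135 kg
E = Δm·c² = 0.00135 × (3×10⁸)²
= 0.00135 × 9×10¹⁶ = 1.215×10¹⁴ J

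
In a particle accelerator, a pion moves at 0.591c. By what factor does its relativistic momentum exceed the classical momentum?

p_rel = γmv, p_class = mv
Ratio = γ = 1/√(1 - 0.591²)
= 1/√(0.650719) = 1.240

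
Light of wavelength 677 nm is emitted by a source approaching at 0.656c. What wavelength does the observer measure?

β = 0.656
Wavelength Doppler factor = √(0.344/1.656) = √(0.20773) = 0.4558
λ_obs = 677 × 0.4558 = 308.6 nm (blueshift)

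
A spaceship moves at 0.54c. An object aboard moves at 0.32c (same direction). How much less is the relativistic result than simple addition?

Classical: u' + v = 0.32 + 0.54 = 0.86c
Relativistic: u = (0.32 + 0.54)/(1 + 0.1728) = 0.86/1.1728 = 0.7333c
Difference: 0.86 - 0.7333 = 0.1267c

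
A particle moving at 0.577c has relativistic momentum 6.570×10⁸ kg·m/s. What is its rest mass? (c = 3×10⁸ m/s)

γ = 1/√(1 - 0.577²) = 1.2244
v = 0.577 × 3×10⁸ = 1.731×10⁸ m/s
m = p/(γv) = 6.570×10⁸/(1.2244 × 1.731×10⁸) = 3.100 kg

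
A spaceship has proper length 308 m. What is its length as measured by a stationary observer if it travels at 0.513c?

Proper length L₀ = 308 m
γ = 1/√(1 - 0.513²) = 1.165
L = L₀/γ = 308/1.165 = 264.4 m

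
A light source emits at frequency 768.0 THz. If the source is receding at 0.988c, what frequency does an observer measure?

β = v/c = 0.988
(1-β)/(1+β) = 0.012/1.988 = 0.006036
Doppler factor = √(0.006036) = 0.07769
f_obs = 768.0 × 0.07769 = 59.67 THz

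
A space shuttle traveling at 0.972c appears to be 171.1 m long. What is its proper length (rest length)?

Contracted length L = 171.1 m
γ = 1/√(1 - 0.972²) = 4.25567
L₀ = γL = 4.25567 × 171.1 = 728.1 m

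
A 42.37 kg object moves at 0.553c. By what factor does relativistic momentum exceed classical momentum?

p_rel = γmv, p_class = mv
Ratio = γ = 1/√(1 - 0.553²) = 1.200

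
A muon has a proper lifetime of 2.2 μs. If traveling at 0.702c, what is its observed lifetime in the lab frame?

Proper lifetime τ₀ = 2.2 μs
γ = 1/√(1 - 0.702²) = 1.404
τ = γτ₀ = 1.404 × 2.2 μs = 3.089 μs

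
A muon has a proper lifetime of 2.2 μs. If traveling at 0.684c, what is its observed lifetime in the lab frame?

Proper lifetime τ₀ = 2.2 μs
γ = 1/√(1 - 0.684²) = 1.371
τ = γτ₀ = 1.371 × 2.2 μs = 3.016 μs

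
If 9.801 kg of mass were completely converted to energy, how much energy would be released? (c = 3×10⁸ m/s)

Using E = mc²:
c² = (3×10⁸)² = 9×10¹⁶ m²/s²
E = 9.801 × 9×10¹⁶ = 8.821×10¹⁷ J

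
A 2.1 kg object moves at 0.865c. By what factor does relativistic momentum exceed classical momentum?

p_rel = γmv, p_class = mv
Ratio = γ = 1/√(1 - 0.865²) = 1.993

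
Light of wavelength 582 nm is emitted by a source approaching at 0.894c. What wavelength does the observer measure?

β = 0.894
Wavelength Doppler factor = √(0.106/1.894) = √(0.05597) = 0.2366
λ_obs = 582 × 0.2366 = 137.7 nm (blueshift)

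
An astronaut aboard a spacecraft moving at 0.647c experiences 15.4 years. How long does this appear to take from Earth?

Proper time Δt₀ = 15.4 years
γ = 1/√(1 - 0.647²) = 1.3115
Δt = γΔt₀ = 1.3115 × 15.4 = 20.20 years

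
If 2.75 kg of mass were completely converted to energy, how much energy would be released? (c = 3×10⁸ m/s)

Using E = mc²:
c² = (3×10⁸)² = 9×10¹⁶ m²/s²
E = 2.75 × 9×10¹⁶ = 2.475×10¹⁷ J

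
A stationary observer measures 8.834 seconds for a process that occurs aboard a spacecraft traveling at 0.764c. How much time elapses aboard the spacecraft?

Dilated time Δt = 8.834 seconds
γ = 1/√(1 - 0.764²) = 1.5499
Δt₀ = Δt/γ = 8.834/1.5499 = 5.700 seconds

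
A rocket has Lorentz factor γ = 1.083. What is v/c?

From γ = 1/√(1 - v²/c²):
1/γ² = 1/1.083² = 0.8526
v²/c² = 1 - 0.8526 = 0.1474
v/c = √(0.1474) = 0.3839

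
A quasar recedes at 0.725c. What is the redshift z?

β = 0.725
(1+β)/(1-β) = 1.725/0.275 = 6.273
√(6.273) = 2.505
z = 2.505 - 1 = 1.505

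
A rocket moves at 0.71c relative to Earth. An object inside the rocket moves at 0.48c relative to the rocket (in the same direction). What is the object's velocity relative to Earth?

u = (u' + v)/(1 + u'v/c²)
Numerator: 0.48 + 0.71 = 1.19
Denominator: 1 + 0.3408 = 1.3408
u = 1.19/1.3408 = 0.8875c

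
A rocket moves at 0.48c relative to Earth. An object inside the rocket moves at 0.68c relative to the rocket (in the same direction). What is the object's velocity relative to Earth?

u = (u' + v)/(1 + u'v/c²)
Numerator: 0.68 + 0.48 = 1.16
Denominator: 1 + 0.3264 = 1.3264
u = 1.16/1.3264 = 0.8745c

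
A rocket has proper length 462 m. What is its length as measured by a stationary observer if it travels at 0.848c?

Proper length L₀ = 462 m
γ = 1/√(1 - 0.848²) = 1.8868
L = L₀/γ = 462/1.8868 = 244.9 m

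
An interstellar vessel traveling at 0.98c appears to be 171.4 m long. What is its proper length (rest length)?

Contracted length L = 171.4 m
γ = 1/√(1 - 0.98²) = 5.025
L₀ = γL = 5.025 × 171.4 = 861.3 m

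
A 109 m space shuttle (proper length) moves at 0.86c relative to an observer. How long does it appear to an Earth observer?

Proper length L₀ = 109 m
γ = 1/√(1 - 0.86²) = 1.9597
L = L₀/γ = 109/1.9597 = 55.62 m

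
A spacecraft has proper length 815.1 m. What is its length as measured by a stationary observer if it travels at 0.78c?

Proper length L₀ = 815.1 m
γ = 1/√(1 - 0.78²) = 1.598
L = L₀/γ = 815.1/1.598 = 510.1 m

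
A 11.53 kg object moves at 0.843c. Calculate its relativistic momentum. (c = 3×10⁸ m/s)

γ = 1/√(1 - 0.843²) = 1.859
v = 0.843 × 3×10⁸ = 2.529×10⁸ m/s
p = γmv = 1.859 × 11.53 × 2.529×10⁸ = 5.421×10⁹ kg·m/s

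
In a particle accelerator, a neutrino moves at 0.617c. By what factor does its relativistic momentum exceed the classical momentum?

p_rel = γmv, p_class = mv
Ratio = γ = 1/√(1 - 0.617²)
= 1/√(0.619311) = 1.271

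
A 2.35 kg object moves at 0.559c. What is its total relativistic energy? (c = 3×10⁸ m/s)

γ = 1/√(1 - 0.559²) = 1.206
mc² = 2.35 × (3×10⁸)² = 2.115×10¹⁷ J
E = γmc² = 1.206 × 2.115×10¹⁷ = 2.551×10¹⁷ J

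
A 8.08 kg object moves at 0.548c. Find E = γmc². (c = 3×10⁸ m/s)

γ = 1/√(1 - 0.548²) = 1.1955
mc² = 8.08 × (3×10⁸)² = 7.272×10¹⁷ J
E = γmc² = 1.1955 × 7.272×10¹⁷ = 8.694×10¹⁷ J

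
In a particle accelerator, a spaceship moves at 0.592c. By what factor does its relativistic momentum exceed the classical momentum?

p_rel = γmv, p_class = mv
Ratio = γ = 1/√(1 - 0.592²)
= 1/√(0.649536) = 1.241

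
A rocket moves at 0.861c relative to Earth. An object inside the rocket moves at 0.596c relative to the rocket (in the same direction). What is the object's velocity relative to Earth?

u = (u' + v)/(1 + u'v/c²)
Numerator: 0.596 + 0.861 = 1.457
Denominator: 1 + 0.513156 = 1.513156
u = 1.457/1.513156 = 0.9629c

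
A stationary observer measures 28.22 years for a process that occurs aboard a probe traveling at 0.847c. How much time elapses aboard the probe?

Dilated time Δt = 28.22 years
γ = 1/√(1 - 0.847²) = 1.881
Δt₀ = Δt/γ = 28.22/1.881 = 15.00 years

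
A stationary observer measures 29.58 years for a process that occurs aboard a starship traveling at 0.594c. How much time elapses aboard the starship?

Dilated time Δt = 29.58 years
γ = 1/√(1 - 0.594²) = 1.243
Δt₀ = Δt/γ = 29.58/1.243 = 23.80 years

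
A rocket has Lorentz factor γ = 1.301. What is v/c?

From γ = 1/√(1 - v²/c²):
1/γ² = 1/1.301² = 0.5908
v²/c² = 1 - 0.5908 = 0.4092
v/c = √(0.4092) = 0.6397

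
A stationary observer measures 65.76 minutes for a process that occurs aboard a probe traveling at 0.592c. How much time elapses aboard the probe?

Dilated time Δt = 65.76 minutes
γ = 1/√(1 - 0.592²) = 1.2408
Δt₀ = Δt/γ = 65.76/1.2408 = 53.00 minutes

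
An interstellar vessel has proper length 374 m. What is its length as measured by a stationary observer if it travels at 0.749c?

Proper length L₀ = 374 m
γ = 1/√(1 - 0.749²) = 1.509
L = L₀/γ = 374/1.509 = 247.8 m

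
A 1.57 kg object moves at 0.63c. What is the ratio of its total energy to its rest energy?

E = γmc², E₀ = mc²
E/E₀ = γ = 1/√(1 - 0.63²) = 1.288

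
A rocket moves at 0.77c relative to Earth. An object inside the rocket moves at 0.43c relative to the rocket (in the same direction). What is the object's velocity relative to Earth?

u = (u' + v)/(1 + u'v/c²)
Numerator: 0.43 + 0.77 = 1.2
Denominator: 1 + 0.3311 = 1.3311
u = 1.2/1.3311 = 0.9015c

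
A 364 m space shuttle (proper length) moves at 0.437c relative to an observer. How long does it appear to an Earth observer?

Proper length L₀ = 364 m
γ = 1/√(1 - 0.437²) = 1.1118
L = L₀/γ = 364/1.1118 = 327.4 m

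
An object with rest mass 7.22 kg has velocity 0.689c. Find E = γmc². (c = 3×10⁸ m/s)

γ = 1/√(1 - 0.689²) = 1.3798
mc² = 7.22 × (3×10⁸)² = 6.498×10¹⁷ J
E = γmc² = 1.3798 × 6.498×10¹⁷ = 8.966×10¹⁷ J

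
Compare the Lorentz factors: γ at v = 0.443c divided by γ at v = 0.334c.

γ₁ = 1/√(1 - 0.443²) = 1.115
γ₂ = 1/√(1 - 0.334²) = 1.061
γ₁/γ₂ = 1.115/1.061 = 1.051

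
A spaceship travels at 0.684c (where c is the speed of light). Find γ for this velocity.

v/c = 0.684, so (v/c)² = 0.467856
1 - (v/c)² = 0.532144
γ = 1/√(0.532144) = 1.371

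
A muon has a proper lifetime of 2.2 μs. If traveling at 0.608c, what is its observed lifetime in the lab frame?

Proper lifetime τ₀ = 2.2 μs
γ = 1/√(1 - 0.608²) = 1.2595
τ = γτ₀ = 1.2595 × 2.2 μs = 2.771 μs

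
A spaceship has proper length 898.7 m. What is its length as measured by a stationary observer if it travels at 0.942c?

Proper length L₀ = 898.7 m
γ = 1/√(1 - 0.942²) = 2.980
L = L₀/γ = 898.7/2.980 = 301.6 m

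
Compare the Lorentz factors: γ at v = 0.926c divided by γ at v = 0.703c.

γ₁ = 1/√(1 - 0.926²) = 2.649
γ₂ = 1/√(1 - 0.703²) = 1.406
γ₁/γ₂ = 2.649/1.406 = 1.884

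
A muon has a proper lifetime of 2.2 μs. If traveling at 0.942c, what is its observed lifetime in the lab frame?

Proper lifetime τ₀ = 2.2 μs
γ = 1/√(1 - 0.942²) = 2.9796
τ = γτ₀ = 2.9796 × 2.2 μs = 6.555 μs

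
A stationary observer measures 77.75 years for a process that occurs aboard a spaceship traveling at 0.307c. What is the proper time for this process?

Dilated time Δt = 77.75 years
γ = 1/√(1 - 0.307²) = 1.0507
Δt₀ = Δt/γ = 77.75/1.0507 = 74.00 years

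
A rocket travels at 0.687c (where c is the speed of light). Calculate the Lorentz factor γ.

v/c = 0.687, so (v/c)² = 0.471969
1 - (v/c)² = 0.528031
γ = 1/√(0.528031) = 1.376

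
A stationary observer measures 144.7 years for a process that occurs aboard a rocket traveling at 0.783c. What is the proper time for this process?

Dilated time Δt = 144.7 years
γ = 1/√(1 - 0.783²) = 1.60766
Δt₀ = Δt/γ = 144.7/1.60766 = 90.01 years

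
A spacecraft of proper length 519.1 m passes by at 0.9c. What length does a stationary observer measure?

Proper length L₀ = 519.1 m
γ = 1/√(1 - 0.9²) = 2.294
L = L₀/γ = 519.1/2.294 = 226.3 m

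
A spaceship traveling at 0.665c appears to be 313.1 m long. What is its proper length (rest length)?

Contracted length L = 313.1 m
γ = 1/√(1 - 0.665²) = 1.339
L₀ = γL = 1.339 × 313.1 = 419.2 m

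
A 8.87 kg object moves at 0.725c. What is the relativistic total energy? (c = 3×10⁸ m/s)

γ = 1/√(1 - 0.725²) = 1.452
mc² = 8.87 × (3×10⁸)² = 7.983×10¹⁷ J
E = γmc² = 1.452 × 7.983×10¹⁷ = 1.159×10¹⁸ J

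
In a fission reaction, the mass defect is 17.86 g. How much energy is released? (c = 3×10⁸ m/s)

Convert mass defect: Δm = 17.86 g = 0.01786 kg
E = Δm·c² = 0.01786 × (3×10⁸)²
= 0.01786 × 9×10¹⁶ = 1.607×10¹⁵ J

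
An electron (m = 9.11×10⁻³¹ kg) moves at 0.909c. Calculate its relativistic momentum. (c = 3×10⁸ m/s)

γ = 1/√(1 - 0.909²) = 2.399
v = 0.909 × 3×10⁸ = 2.727×10⁸ m/s
p = γmv = 2.399 × 9.11×10⁻³¹ × 2.727×10⁸ = 5.960×10⁻²² kg·m/s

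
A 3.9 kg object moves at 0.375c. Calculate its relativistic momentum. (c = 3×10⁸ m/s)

γ = 1/√(1 - 0.375²) = 1.0787
v = 0.375 × 3×10⁸ = 1.125×10⁸ m/s
p = γmv = 1.0787 × 3.9 × 1.125×10⁸ = 4.733×10⁸ kg·m/s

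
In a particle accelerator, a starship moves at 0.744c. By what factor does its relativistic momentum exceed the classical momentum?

p_rel = γmv, p_class = mv
Ratio = γ = 1/√(1 - 0.744²)
= 1/√(0.446464) = 1.497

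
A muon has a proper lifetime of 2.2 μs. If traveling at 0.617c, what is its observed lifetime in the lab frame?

Proper lifetime τ₀ = 2.2 μs
γ = 1/√(1 - 0.617²) = 1.271
τ = γτ₀ = 1.271 × 2.2 μs = 2.796 μs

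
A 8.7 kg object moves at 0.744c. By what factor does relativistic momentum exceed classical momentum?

p_rel = γmv, p_class = mv
Ratio = γ = 1/√(1 - 0.744²) = 1.497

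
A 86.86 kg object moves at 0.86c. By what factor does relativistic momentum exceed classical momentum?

p_rel = γmv, p_class = mv
Ratio = γ = 1/√(1 - 0.86²) = 1.960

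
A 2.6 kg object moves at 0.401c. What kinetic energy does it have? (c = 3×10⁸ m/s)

γ = 1/√(1 - 0.401²) = 1.09161
γ - 1 = 0.09161
KE = (γ-1)mc² = 0.09161 × 2.6 × (3×10⁸)² = 2.144×10¹⁶ J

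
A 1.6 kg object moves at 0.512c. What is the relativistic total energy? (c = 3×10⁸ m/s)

γ = 1/√(1 - 0.512²) = 1.164
mc² = 1.6 × (3×10⁸)² = 1.440×10¹⁷ J
E = γmc² = 1.164 × 1.440×10¹⁷ = 1.676×10¹⁷ J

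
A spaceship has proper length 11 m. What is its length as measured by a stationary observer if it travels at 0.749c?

Proper length L₀ = 11 m
γ = 1/√(1 - 0.749²) = 1.5093
L = L₀/γ = 11/1.5093 = 7.288 m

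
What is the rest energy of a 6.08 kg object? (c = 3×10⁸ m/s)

c² = (3×10⁸)² = 9.000×10¹⁶ m²/s²
E₀ = mc² = 6.08 × 9.000×10¹⁶ = 5.472×10¹⁷ J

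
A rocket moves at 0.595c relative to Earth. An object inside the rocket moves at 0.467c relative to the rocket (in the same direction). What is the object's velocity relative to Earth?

u = (u' + v)/(1 + u'v/c²)
Numerator: 0.467 + 0.595 = 1.062
Denominator: 1 + 0.277865 = 1.277865
u = 1.062/1.277865 = 0.8311c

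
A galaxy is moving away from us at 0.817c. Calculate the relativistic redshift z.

β = 0.817
(1+β)/(1-β) = 1.817/0.183 = 9.929
√(9.929) = 3.151
z = 3.151 - 1 = 2.151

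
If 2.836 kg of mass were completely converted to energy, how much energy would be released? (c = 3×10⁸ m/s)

Using E = mc²:
c² = (3×10⁸)² = 9×10¹⁶ m²/s²
E = 2.836 × 9×10¹⁶ = 2.552×10¹⁷ J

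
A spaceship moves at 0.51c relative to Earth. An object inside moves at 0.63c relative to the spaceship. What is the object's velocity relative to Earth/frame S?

u = (u' + v)/(1 + u'v/c²)
Numerator: 0.63 + 0.51 = 1.14
Denominator: 1 + 0.3213 = 1.3213
u = 1.14/1.3213 = 0.8628c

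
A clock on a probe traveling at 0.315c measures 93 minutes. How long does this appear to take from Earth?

Proper time Δt₀ = 93 minutes
γ = 1/√(1 - 0.315²) = 1.05364
Δt = γΔt₀ = 1.05364 × 93 = 97.99 minutes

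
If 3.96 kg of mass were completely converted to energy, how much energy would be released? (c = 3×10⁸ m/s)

Using E = mc²:
c² = (3×10⁸)² = 9×10¹⁶ m²/s²
E = 3.96 × 9×10¹⁶ = 3.564×10¹⁷ J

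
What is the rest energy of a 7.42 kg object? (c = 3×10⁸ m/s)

c² = (3×10⁸)² = 9.000×10¹⁶ m²/s²
E₀ = mc² = 7.42 × 9.000×10¹⁶ = 6.678×10¹⁷ J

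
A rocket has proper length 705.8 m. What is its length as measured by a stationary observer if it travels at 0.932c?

Proper length L₀ = 705.8 m
γ = 1/√(1 - 0.932²) = 2.759
L = L₀/γ = 705.8/2.759 = 255.8 m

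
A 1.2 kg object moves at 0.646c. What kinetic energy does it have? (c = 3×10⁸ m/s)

γ = 1/√(1 - 0.646²) = 1.310
γ - 1 = 0.3100
KE = (γ-1)mc² = 0.3100 × 1.2 × (3×10⁸)² = 3.348×10¹⁶ J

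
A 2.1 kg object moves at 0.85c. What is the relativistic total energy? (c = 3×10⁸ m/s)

γ = 1/√(1 - 0.85²) = 1.8983
mc² = 2.1 × (3×10⁸)² = 1.890×10¹⁷ J
E = γmc² = 1.8983 × 1.890×10¹⁷ = 3.588×10¹⁷ J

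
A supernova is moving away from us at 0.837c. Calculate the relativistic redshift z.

β = 0.837
(1+β)/(1-β) = 1.837/0.163 = 11.27
√(11.27) = 3.357
z = 3.357 - 1 = 2.357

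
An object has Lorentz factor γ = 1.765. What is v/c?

From γ = 1/√(1 - v²/c²):
1/γ² = 1/1.765² = 0.3210
v²/c² = 1 - 0.3210 = 0.6790
v/c = √(0.6790) = 0.8240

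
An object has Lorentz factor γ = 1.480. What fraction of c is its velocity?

From γ = 1/√(1 - v²/c²):
1/γ² = 1/1.480² = 0.4565
v²/c² = 1 - 0.4565 = 0.5435
v/c = √(0.5435) = 0.7372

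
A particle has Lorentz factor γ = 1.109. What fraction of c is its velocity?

From γ = 1/√(1 - v²/c²):
1/γ² = 1/1.109² = 0.8131
v²/c² = 1 - 0.8131 = 0.1869
v/c = √(0.1869) = 0.4323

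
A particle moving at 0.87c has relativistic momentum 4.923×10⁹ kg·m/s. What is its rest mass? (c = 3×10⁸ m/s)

γ = 1/√(1 - 0.87²) = 2.0282
v = 0.87 × 3×10⁸ = 2.610×10⁸ m/s
m = p/(γv) = 4.923×10⁹/(2.0282 × 2.610×10⁸) = 9.300 kg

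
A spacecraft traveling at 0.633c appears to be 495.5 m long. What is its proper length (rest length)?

Contracted length L = 495.5 m
γ = 1/√(1 - 0.633²) = 1.29174
L₀ = γL = 1.29174 × 495.5 = 640.1 m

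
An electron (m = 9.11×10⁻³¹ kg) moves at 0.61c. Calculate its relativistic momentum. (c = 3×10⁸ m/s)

γ = 1/√(1 - 0.61²) = 1.262
v = 0.61 × 3×10⁸ = 1.830×10⁸ m/s
p = γmv = 1.262 × 9.11×10⁻³¹ × 1.830×10⁸ = 2.104×10⁻²² kg·m/s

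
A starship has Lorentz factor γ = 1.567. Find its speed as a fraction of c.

From γ = 1/√(1 - v²/c²):
1/γ² = 1/1.567² = 0.4073
v²/c² = 1 - 0.4073 = 0.5927
v/c = √(0.5927) = 0.7699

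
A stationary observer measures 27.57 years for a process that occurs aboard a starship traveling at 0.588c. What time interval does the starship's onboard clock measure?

Dilated time Δt = 27.57 years
γ = 1/√(1 - 0.588²) = 1.2363
Δt₀ = Δt/γ = 27.57/1.2363 = 22.30 years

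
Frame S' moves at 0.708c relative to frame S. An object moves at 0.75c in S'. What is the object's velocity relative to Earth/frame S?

u = (u' + v)/(1 + u'v/c²)
Numerator: 0.75 + 0.708 = 1.458
Denominator: 1 + 0.531 = 1.531
u = 1.458/1.531 = 0.9523c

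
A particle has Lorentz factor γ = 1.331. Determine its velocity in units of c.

From γ = 1/√(1 - v²/c²):
1/γ² = 1/1.331² = 0.5645
v²/c² = 1 - 0.5645 = 0.4355
v/c = √(0.4355) = 0.6599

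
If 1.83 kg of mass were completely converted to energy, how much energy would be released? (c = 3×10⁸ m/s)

Using E = mc²:
c² = (3×10⁸)² = 9×10¹⁶ m²/s²
E = 1.83 × 9×10¹⁶ = 1.647×10¹⁷ J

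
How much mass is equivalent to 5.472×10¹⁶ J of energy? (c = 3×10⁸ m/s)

From E = mc², we get m = E/c²
c² = (3×10⁸)² = 9×10¹⁶ m²/s²
m = 5.472×10¹⁶ / 9×10¹⁶ = 0.6080 kg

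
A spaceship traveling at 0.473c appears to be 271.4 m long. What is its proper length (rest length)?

Contracted length L = 271.4 m
γ = 1/√(1 - 0.473²) = 1.135
L₀ = γL = 1.135 × 271.4 = 308.0 m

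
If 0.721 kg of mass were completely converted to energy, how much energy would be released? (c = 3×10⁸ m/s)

Using E = mc²:
c² = (3×10⁸)² = 9×10¹⁶ m²/s²
E = 0.721 × 9×10¹⁶ = 6.489×10¹⁶ J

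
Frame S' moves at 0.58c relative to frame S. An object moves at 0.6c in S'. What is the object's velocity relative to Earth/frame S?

u = (u' + v)/(1 + u'v/c²)
Numerator: 0.6 + 0.58 = 1.18
Denominator: 1 + 0.348 = 1.348
u = 1.18/1.348 = 0.8754c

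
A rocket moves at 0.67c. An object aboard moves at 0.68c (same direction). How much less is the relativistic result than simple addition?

Classical: u' + v = 0.68 + 0.67 = 1.35c
Relativistic: u = (0.68 + 0.67)/(1 + 0.4556) = 1.35/1.4556 = 0.9275c
Difference: 1.35 - 0.9275 = 0.4225c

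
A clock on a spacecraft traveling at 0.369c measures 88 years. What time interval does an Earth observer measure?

Proper time Δt₀ = 88 years
γ = 1/√(1 - 0.369²) = 1.0759
Δt = γΔt₀ = 1.0759 × 88 = 94.68 years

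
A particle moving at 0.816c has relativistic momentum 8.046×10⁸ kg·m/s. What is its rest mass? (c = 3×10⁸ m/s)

γ = 1/√(1 - 0.816²) = 1.730
v = 0.816 × 3×10⁸ = 2.448×10⁸ m/s
m = p/(γv) = 8.046×10⁸/(1.730 × 2.448×10⁸) = 1.900 kg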